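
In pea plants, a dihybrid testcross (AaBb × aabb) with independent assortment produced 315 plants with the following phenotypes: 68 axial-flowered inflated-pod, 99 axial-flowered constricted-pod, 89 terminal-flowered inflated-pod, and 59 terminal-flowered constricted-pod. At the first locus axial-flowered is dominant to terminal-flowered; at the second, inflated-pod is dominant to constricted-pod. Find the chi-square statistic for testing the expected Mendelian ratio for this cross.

A dihybrid testcross with independent assortment gives a 1:1:1:1 ratio.
Under the 1:1:1:1 hypothesis (Σ ratio = 4, N = 315):
  axial-flowered inflated-pod: 315 × 1/4 = 78.75
  axial-flowered constricted-pod: 315 × 1/4 = 78.75
  terminal-flowered inflated-pod: 315 × 1/4 = 78.75
  terminal-flowered constricted-pod: 315 × 1/4 = 78.75
χ² = Σ (O − E)² / E
  axial-flowered inflated-pod: (68 − 78.75)² / 78.75 = 1.4675
  axial-flowered constricted-pod: (99 − 78.75)² / 78.75 = 5.2071
  terminal-flowered inflated-pod: (89 − 78.75)² / 78.75 = 1.3341
  terminal-flowered constricted-pod: (59 − 78.75)² / 78.75 = 4.9532
χ² = 1.4675 + 5.2071 + 1.3341 + 4.9532 = 12.9619 ≈ 12.962

12.962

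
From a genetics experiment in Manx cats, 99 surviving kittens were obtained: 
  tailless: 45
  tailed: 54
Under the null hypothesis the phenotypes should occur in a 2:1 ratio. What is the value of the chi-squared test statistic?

Under the 2:1 hypothesis (Σ ratio = 3, N = 99):
  tailless: 99 × 2/3 = 66
  tailed: 99 × 1/3 = 33
χ² = Σ (O − E)² / E
  tailless: (45 − 66)² / 66 = 6.6818
  tailed: (54 − 33)² / 33 = 13.3636
χ² = 6.6818 + 13.3636 = 20.0454 ≈ 20.045

20.045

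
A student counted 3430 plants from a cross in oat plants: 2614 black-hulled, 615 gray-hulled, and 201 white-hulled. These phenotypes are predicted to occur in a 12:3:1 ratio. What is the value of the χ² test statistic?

2.734

Total ratio parts = 16. Expected numbers out of 3430:
  black-hulled: 3430 × 12/16 = 2572.5
  gray-hulled: 3430 × 3/16 = 643.125
  white-hulled: 3430 × 1/16 = 214.375
χ² = Σ (O − E)² / E
  black-hulled: (2614 − 2572.5)² / 2572.5 = 0.6695
  gray-hulled: (615 − 643.125)² / 643.125 = 1.2300
  white-hulled: (201 − 214.375)² / 214.375 = 0.8345
χ² = 0.6695 + 1.2300 + 0.8345 = 2.734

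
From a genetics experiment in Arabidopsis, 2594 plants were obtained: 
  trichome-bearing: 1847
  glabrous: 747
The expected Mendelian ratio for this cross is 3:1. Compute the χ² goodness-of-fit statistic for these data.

19.948

Expected counts for N = 2594 under a 3:1 ratio (total parts = 4):
  trichome-bearing: 2594 × 3/4 = 1945.5
  glabrous: 2594 × 1/4 = 648.5
χ² = Σ (O − E)² / E
  trichome-bearing: (1847 − 1945.5)² / 1945.5 = 4.9870
  glabrous: (747 − 648.5)² / 648.5 = 14.9611
χ² = 4.9870 + 14.9611 = 19.9481 ≈ 19.948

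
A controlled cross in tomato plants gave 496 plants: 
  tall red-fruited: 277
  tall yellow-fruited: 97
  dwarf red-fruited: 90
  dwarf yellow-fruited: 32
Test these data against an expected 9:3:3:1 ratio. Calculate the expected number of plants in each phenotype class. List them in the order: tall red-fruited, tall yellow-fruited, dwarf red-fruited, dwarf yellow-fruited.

The 9:3:3:1 ratio has 16 parts, so with N = 496 the expected counts are:
  tall red-fruited: 496 × 9/16 = 279
  tall yellow-fruited: 496 × 3/16 = 93
  dwarf red-fruited: 496 × 3/16 = 93
  dwarf yellow-fruited: 496 × 1/16 = 31

279, 93, 93, 31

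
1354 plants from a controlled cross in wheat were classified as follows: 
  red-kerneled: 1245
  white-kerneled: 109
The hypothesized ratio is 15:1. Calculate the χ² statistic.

7.489

Expected counts for N = 1354 under a 15:1 ratio (total parts = 16):
  red-kerneled: 1354 × 15/16 = 1269.375
  white-kerneled: 1354 × 1/16 = 84.625
χ² = Σ (O − E)² / E
  red-kerneled: (1245 − 1269.375)² / 1269.375 = 0.4681
  white-kerneled: (109 − 84.625)² / 84.625 = 7.0209
χ² = 0.4681 + 7.0209 = 7.489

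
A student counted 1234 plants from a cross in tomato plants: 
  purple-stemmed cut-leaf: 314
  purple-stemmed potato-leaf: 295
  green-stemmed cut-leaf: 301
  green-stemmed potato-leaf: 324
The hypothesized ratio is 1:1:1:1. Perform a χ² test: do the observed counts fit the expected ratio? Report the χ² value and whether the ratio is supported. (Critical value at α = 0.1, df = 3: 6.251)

1.650; consistent

The 1:1:1:1 ratio has 4 parts, so with N = 1234 the expected counts are:
  purple-stemmed cut-leaf: 1234 × 1/4 = 308.5
  purple-stemmed potato-leaf: 1234 × 1/4 = 308.5
  green-stemmed cut-leaf: 1234 × 1/4 = 308.5
  green-stemmed potato-leaf: 1234 × 1/4 = 308.5
χ² = Σ (O − E)² / E
  purple-stemmed cut-leaf: (314 − 308.5)² / 308.5 = 0.0981
  purple-stemmed potato-leaf: (295 − 308.5)² / 308.5 = 0.5908
  green-stemmed cut-leaf: (301 − 308.5)² / 308.5 = 0.1823
  green-stemmed potato-leaf: (324 − 308.5)² / 308.5 = 0.7788
χ² = 0.0981 + 0.5908 + 0.1823 + 0.7788 = 1.650
Degrees of freedom = 4 − 1 = 3; critical value at α = 0.1 is 6.251.
Since 1.650 < 6.251, we fail to reject the null hypothesis — the data are consistent with the 1:1:1:1 ratio.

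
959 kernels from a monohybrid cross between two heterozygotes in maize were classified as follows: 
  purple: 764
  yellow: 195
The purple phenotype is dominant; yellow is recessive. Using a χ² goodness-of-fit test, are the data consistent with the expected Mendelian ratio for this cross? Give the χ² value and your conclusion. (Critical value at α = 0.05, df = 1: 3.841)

For a monohybrid cross between heterozygotes with complete dominance, the expected phenotypic ratio is 3:1.
Total ratio parts = 4. Expected numbers out of 959:
  purple: 959 × 3/4 = 719.25
  yellow: 959 × 1/4 = 239.75
χ² = Σ (O − E)² / E
  purple: (764 − 719.25)² / 719.25 = 2.7842
  yellow: (195 − 239.75)² / 239.75 = 8.3527
χ² = 2.7842 + 8.3527 = 11.1369 ≈ 11.137
Degrees of freedom = 2 − 1 = 1; critical value at α = 0.05 is 3.841.
Since 11.137 > 3.841, we reject the null hypothesis — the data do not fit the 3:1 ratio.

11.137; not consistent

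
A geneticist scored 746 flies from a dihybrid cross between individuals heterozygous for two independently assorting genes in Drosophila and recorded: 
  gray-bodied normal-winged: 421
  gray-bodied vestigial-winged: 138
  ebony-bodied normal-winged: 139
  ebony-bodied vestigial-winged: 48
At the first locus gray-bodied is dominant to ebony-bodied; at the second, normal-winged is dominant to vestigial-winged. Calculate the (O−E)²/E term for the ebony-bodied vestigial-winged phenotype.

0.041

A dihybrid F₂ with independent assortment and complete dominance at both loci gives a 9:3:3:1 phenotypic ratio.
The 9:3:3:1 ratio has 16 parts, so with N = 746 the expected counts are:
  gray-bodied normal-winged: 746 × 9/16 = 419.625
  gray-bodied vestigial-winged: 746 × 3/16 = 139.875
  ebony-bodied normal-winged: 746 × 3/16 = 139.875
  ebony-bodied vestigial-winged: 746 × 1/16 = 46.625
Contribution of ebony-bodied vestigial-winged: (48 − 46.625)² / 46.625 = 0.0405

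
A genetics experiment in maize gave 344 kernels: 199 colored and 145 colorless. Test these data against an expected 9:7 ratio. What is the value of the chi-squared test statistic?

The 9:7 ratio has 16 parts, so with N = 344 the expected counts are:
  colored: 344 × 9/16 = 193.5
  colorless: 344 × 7/16 = 150.5
χ² = Σ (O − E)² / E
  colored: (199 − 193.5)² / 193.5 = 0.1563
  colorless: (145 − 150.5)² / 150.5 = 0.2010
χ² = 0.1563 + 0.2010 = 0.3573 ≈ 0.357

0.357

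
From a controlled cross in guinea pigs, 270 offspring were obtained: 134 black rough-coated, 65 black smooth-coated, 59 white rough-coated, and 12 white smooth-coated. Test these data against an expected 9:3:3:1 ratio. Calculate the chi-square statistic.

8.979

Under the 9:3:3:1 hypothesis (Σ ratio = 16, N = 270):
  black rough-coated: 270 × 9/16 = 151.875
  black smooth-coated: 270 × 3/16 = 50.625
  white rough-coated: 270 × 3/16 = 50.625
  white smooth-coated: 270 × 1/16 = 16.875
χ² = Σ (O − E)² / E
  black rough-coated: (134 − 151.875)² / 151.875 = 2.1038
  black smooth-coated: (65 − 50.625)² / 50.625 = 4.0818
  white rough-coated: (59 − 50.625)² / 50.625 = 1.3855
  white smooth-coated: (12 − 16.875)² / 16.875 = 1.4083
χ² = 2.1038 + 4.0818 + 1.3855 + 1.4083 = 8.9794 ≈ 8.979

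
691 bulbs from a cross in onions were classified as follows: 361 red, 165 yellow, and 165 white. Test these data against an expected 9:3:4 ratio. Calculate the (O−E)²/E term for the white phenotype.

0.348

The 9:3:4 ratio has 16 parts, so with N = 691 the expected counts are:
  red: 691 × 9/16 = 388.6875
  yellow: 691 × 3/16 = 129.5625
  white: 691 × 4/16 = 172.75
Contribution of white: (165 − 172.75)² / 172.75 = 0.3477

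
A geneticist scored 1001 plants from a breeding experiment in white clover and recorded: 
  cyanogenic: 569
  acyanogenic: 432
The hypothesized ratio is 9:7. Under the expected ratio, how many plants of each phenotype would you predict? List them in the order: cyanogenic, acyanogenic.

Total ratio parts = 16. Expected numbers out of 1001:
  cyanogenic: 1001 × 9/16 = 563.0625
  acyanogenic: 1001 × 7/16 = 437.9375

563.0625, 437.9375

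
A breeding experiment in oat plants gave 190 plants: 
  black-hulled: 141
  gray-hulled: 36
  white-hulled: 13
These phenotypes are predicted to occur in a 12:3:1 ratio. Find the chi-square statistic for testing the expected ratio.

The 12:3:1 ratio has 16 parts, so with N = 190 the expected counts are:
  black-hulled: 190 × 12/16 = 142.5
  gray-hulled: 190 × 3/16 = 35.625
  white-hulled: 190 × 1/16 = 11.875
χ² = Σ (O − E)² / E
  black-hulled: (141 − 142.5)² / 142.5 = 0.0158
  gray-hulled: (36 − 35.625)² / 35.625 = 0.0039
  white-hulled: (13 − 11.875)² / 11.875 = 0.1066
χ² = 0.0158 + 0.0039 + 0.1066 = 0.1263 ≈ 0.126

0.126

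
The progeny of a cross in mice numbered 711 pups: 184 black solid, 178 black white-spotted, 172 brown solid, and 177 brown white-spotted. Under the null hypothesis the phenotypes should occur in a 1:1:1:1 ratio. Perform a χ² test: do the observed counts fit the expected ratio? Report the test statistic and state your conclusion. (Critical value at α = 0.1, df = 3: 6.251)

The 1:1:1:1 ratio has 4 parts, so with N = 711 the expected counts are:
  black solid: 711 × 1/4 = 177.75
  black white-spotted: 711 × 1/4 = 177.75
  brown solid: 711 × 1/4 = 177.75
  brown white-spotted: 711 × 1/4 = 177.75
χ² = Σ (O − E)² / E
  black solid: (184 − 177.75)² / 177.75 = 0.2198
  black white-spotted: (178 − 177.75)² / 177.75 = 0.0004
  brown solid: (172 − 177.75)² / 177.75 = 0.1860
  brown white-spotted: (177 − 177.75)² / 177.75 = 0.0032
χ² = 0.2198 + 0.0004 + 0.1860 + 0.0032 = 0.4094 ≈ 0.409
Degrees of freedom = 4 − 1 = 3; critical value at α = 0.1 is 6.251.
Since 0.409 < 6.251, we fail to reject the null hypothesis — the data are consistent with the 1:1:1:1 ratio.

0.409; consistent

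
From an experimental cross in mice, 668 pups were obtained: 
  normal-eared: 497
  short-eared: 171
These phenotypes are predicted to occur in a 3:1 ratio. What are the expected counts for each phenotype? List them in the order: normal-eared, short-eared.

501, 167

Under the 3:1 hypothesis (Σ ratio = 4, N = 668):
  normal-eared: 668 × 3/4 = 501
  short-eared: 668 × 1/4 = 167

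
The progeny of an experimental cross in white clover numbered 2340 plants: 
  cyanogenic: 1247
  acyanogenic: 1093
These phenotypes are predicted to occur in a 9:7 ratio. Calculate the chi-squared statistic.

8.328

Under the 9:7 hypothesis (Σ ratio = 16, N = 2340):
  cyanogenic: 2340 × 9/16 = 1316.25
  acyanogenic: 2340 × 7/16 = 1023.75
χ² = Σ (O − E)² / E
  cyanogenic: (1247 − 1316.25)² / 1316.25 = 3.6434
  acyanogenic: (1093 − 1023.75)² / 1023.75 = 4.6843
χ² = 3.6434 + 4.6843 = 8.3277 ≈ 8.328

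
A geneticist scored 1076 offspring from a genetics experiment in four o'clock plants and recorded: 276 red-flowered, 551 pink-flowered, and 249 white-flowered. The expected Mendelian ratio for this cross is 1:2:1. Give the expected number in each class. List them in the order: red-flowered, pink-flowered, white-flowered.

Total ratio parts = 4. Expected numbers out of 1076:
  red-flowered: 1076 × 1/4 = 269
  pink-flowered: 1076 × 2/4 = 538
  white-flowered: 1076 × 1/4 = 269

269, 538, 269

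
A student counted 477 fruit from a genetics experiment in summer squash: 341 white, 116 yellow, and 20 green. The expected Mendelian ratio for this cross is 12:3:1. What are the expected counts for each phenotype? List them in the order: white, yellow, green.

Expected counts for N = 477 under a 12:3:1 ratio (total parts = 16):
  white: 477 × 12/16 = 357.75
  yellow: 477 × 3/16 = 89.4375
  green: 477 × 1/16 = 29.8125

357.75, 89.4375, 29.8125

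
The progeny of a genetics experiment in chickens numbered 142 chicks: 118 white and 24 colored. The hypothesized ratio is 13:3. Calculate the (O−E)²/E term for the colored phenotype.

0.259

Expected counts for N = 142 under a 13:3 ratio (total parts = 16):
  white: 142 × 13/16 = 115.375
  colored: 142 × 3/16 = 26.625
Contribution of colored: (24 − 26.625)² / 26.625 = 0.2588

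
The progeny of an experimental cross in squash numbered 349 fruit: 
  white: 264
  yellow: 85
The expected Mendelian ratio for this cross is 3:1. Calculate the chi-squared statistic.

0.077

Under the 3:1 hypothesis (Σ ratio = 4, N = 349):
  white: 349 × 3/4 = 261.75
  yellow: 349 × 1/4 = 87.25
χ² = Σ (O − E)² / E
  white: (264 − 261.75)² / 261.75 = 0.0193
  yellow: (85 − 87.25)² / 87.25 = 0.0580
χ² = 0.0193 + 0.0580 = 0.0773 ≈ 0.077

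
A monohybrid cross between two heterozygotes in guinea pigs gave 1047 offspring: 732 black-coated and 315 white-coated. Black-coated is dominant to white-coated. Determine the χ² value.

For a monohybrid cross between heterozygotes with complete dominance, the expected phenotypic ratio is 3:1.
Under the 3:1 hypothesis (Σ ratio = 4, N = 1047):
  black-coated: 1047 × 3/4 = 785.25
  white-coated: 1047 × 1/4 = 261.75
χ² = Σ (O − E)² / E
  black-coated: (732 − 785.25)² / 785.25 = 3.6110
  white-coated: (315 − 261.75)² / 261.75 = 10.8331
χ² = 3.6110 + 10.8331 = 14.4441 ≈ 14.444

14.444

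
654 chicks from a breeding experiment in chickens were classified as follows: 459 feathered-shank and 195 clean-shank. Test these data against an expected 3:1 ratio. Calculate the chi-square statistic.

Expected counts for N = 654 under a 3:1 ratio (total parts = 4):
  feathered-shank: 654 × 3/4 = 490.5
  clean-shank: 654 × 1/4 = 163.5
χ² = Σ (O − E)² / E
  feathered-shank: (459 − 490.5)² / 490.5 = 2.0229
  clean-shank: (195 − 163.5)² / 163.5 = 6.0688
χ² = 2.0229 + 6.0688 = 8.0917 ≈ 8.092

8.092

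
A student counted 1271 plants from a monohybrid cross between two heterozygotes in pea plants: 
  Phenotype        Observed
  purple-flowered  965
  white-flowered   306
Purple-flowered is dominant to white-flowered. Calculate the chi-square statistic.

0.579

For a monohybrid cross between heterozygotes with complete dominance, the expected phenotypic ratio is 3:1.
Expected counts for N = 1271 under a 3:1 ratio (total parts = 4):
  purple-flowered: 1271 × 3/4 = 953.25
  white-flowered: 1271 × 1/4 = 317.75
χ² = Σ (O − E)² / E
  purple-flowered: (965 − 953.25)² / 953.25 = 0.1448
  white-flowered: (306 − 317.75)² / 317.75 = 0.4345
χ² = 0.1448 + 0.4345 = 0.5793 ≈ 0.579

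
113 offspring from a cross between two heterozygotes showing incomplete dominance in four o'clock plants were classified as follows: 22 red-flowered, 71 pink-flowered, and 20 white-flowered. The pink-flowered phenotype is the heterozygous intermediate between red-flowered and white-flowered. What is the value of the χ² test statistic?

7.513

With incomplete dominance, a heterozygote × heterozygote cross gives a 1:2:1 phenotypic ratio.
The 1:2:1 ratio has 4 parts, so with N = 113 the expected counts are:
  red-flowered: 113 × 1/4 = 28.25
  pink-flowered: 113 × 2/4 = 56.5
  white-flowered: 113 × 1/4 = 28.25
χ² = Σ (O − E)² / E
  red-flowered: (22 − 28.25)² / 28.25 = 1.3827
  pink-flowered: (71 − 56.5)² / 56.5 = 3.7212
  white-flowered: (20 − 28.25)² / 28.25 = 2.4093
χ² = 1.3827 + 3.7212 + 2.4093 = 7.5132 ≈ 7.513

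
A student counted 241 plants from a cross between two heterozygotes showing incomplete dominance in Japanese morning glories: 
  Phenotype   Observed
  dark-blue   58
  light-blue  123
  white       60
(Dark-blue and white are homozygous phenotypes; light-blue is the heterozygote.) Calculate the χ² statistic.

0.137

With incomplete dominance, a heterozygote × heterozygote cross gives a 1:2:1 phenotypic ratio.
The 1:2:1 ratio has 4 parts, so with N = 241 the expected counts are:
  dark-blue: 241 × 1/4 = 60.25
  light-blue: 241 × 2/4 = 120.5
  white: 241 × 1/4 = 60.25
χ² = Σ (O − E)² / E
  dark-blue: (58 − 60.25)² / 60.25 = 0.0840
  light-blue: (123 − 120.5)² / 120.5 = 0.0519
  white: (60 − 60.25)² / 60.25 = 0.0010
χ² = 0.0840 + 0.0519 + 0.0010 = 0.1369 ≈ 0.137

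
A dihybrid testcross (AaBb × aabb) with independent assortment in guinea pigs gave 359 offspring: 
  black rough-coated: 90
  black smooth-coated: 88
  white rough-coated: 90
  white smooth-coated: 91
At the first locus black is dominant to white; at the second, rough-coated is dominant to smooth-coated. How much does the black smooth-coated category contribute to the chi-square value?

0.034

A dihybrid testcross with independent assortment gives a 1:1:1:1 ratio.
Total ratio parts = 4. Expected numbers out of 359:
  black rough-coated: 359 × 1/4 = 89.75
  black smooth-coated: 359 × 1/4 = 89.75
  white rough-coated: 359 × 1/4 = 89.75
  white smooth-coated: 359 × 1/4 = 89.75
Contribution of black smooth-coated: (88 − 89.75)² / 89.75 = 0.0341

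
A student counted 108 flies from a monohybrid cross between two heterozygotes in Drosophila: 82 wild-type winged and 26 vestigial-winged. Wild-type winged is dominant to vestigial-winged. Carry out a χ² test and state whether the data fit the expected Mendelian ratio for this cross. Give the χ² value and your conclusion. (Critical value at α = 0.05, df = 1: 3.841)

0.049; consistent

For a monohybrid cross between heterozygotes with complete dominance, the expected phenotypic ratio is 3:1.
The 3:1 ratio has 4 parts, so with N = 108 the expected counts are:
  wild-type winged: 108 × 3/4 = 81
  vestigial-winged: 108 × 1/4 = 27
χ² = Σ (O − E)² / E
  wild-type winged: (82 − 81)² / 81 = 0.0123
  vestigial-winged: (26 − 27)² / 27 = 0.0370
χ² = 0.0123 + 0.0370 = 0.0493 ≈ 0.049
Degrees of freedom = 2 − 1 = 1; critical value at α = 0.05 is 3.841.
Since 0.049 < 3.841, we fail to reject the null hypothesis — the data are consistent with the 3:1 ratio.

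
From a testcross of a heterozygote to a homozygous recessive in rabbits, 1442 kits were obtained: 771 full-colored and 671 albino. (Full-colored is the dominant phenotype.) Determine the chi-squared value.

A testcross of a heterozygote (Aa × aa) gives a 1:1 phenotypic ratio.
Total ratio parts = 2. Expected numbers out of 1442:
  full-colored: 1442 × 1/2 = 721
  albino: 1442 × 1/2 = 721
χ² = Σ (O − E)² / E
  full-colored: (771 − 721)² / 721 = 3.4674
  albino: (671 − 721)² / 721 = 3.4674
χ² = 3.4674 + 3.4674 = 6.9348 ≈ 6.935

6.935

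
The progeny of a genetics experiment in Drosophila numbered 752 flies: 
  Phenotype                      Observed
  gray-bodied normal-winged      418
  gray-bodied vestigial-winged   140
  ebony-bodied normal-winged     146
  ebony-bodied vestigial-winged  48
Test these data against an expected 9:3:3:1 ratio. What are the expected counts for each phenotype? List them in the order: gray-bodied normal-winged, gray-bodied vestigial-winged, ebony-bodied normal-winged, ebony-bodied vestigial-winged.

423, 141, 141, 47

Under the 9:3:3:1 hypothesis (Σ ratio = 16, N = 752):
  gray-bodied normal-winged: 752 × 9/16 = 423
  gray-bodied vestigial-winged: 752 × 3/16 = 141
  ebony-bodied normal-winged: 752 × 3/16 = 141
  ebony-bodied vestigial-winged: 752 × 1/16 = 47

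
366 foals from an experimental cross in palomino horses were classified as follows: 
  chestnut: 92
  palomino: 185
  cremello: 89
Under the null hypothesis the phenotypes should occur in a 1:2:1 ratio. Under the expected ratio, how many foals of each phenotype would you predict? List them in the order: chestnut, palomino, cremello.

The 1:2:1 ratio has 4 parts, so with N = 366 the expected counts are:
  chestnut: 366 × 1/4 = 91.5
  palomino: 366 × 2/4 = 183
  cremello: 366 × 1/4 = 91.5

91.5, 183, 91.5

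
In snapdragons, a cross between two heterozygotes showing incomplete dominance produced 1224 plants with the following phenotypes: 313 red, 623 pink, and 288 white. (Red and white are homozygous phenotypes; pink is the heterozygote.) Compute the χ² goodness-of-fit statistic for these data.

With incomplete dominance, a heterozygote × heterozygote cross gives a 1:2:1 phenotypic ratio.
Under the 1:2:1 hypothesis (Σ ratio = 4, N = 1224):
  red: 1224 × 1/4 = 306
  pink: 1224 × 2/4 = 612
  white: 1224 × 1/4 = 306
χ² = Σ (O − E)² / E
  red: (313 − 306)² / 306 = 0.1601
  pink: (623 − 612)² / 612 = 0.1977
  white: (288 − 306)² / 306 = 1.0588
χ² = 0.1601 + 0.1977 + 1.0588 = 1.4166 ≈ 1.417

1.417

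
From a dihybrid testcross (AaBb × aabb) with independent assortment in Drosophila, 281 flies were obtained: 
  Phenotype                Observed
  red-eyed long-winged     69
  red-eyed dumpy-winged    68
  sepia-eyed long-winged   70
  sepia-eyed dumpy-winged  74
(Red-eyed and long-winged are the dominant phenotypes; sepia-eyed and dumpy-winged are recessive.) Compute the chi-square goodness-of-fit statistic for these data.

A dihybrid testcross with independent assortment gives a 1:1:1:1 ratio.
Under the 1:1:1:1 hypothesis (Σ ratio = 4, N = 281):
  red-eyed long-winged: 281 × 1/4 = 70.25
  red-eyed dumpy-winged: 281 × 1/4 = 70.25
  sepia-eyed long-winged: 281 × 1/4 = 70.25
  sepia-eyed dumpy-winged: 281 × 1/4 = 70.25
χ² = Σ (O − E)² / E
  red-eyed long-winged: (69 − 70.25)² / 70.25 = 0.0222
  red-eyed dumpy-winged: (68 − 70.25)² / 70.25 = 0.0721
  sepia-eyed long-winged: (70 − 70.25)² / 70.25 = 0.0009
  sepia-eyed dumpy-winged: (74 − 70.25)² / 70.25 = 0.2002
χ² = 0.0222 + 0.0721 + 0.0009 + 0.2002 = 0.2954 ≈ 0.295

0.295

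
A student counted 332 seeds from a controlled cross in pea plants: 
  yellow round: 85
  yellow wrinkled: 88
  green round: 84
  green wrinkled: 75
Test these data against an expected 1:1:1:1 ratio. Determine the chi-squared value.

Total ratio parts = 4. Expected numbers out of 332:
  yellow round: 332 × 1/4 = 83
  yellow wrinkled: 332 × 1/4 = 83
  green round: 332 × 1/4 = 83
  green wrinkled: 332 × 1/4 = 83
χ² = Σ (O − E)² / E
  yellow round: (85 − 83)² / 83 = 0.0482
  yellow wrinkled: (88 − 83)² / 83 = 0.3012
  green round: (84 − 83)² / 83 = 0.0120
  green wrinkled: (75 − 83)² / 83 = 0.7711
χ² = 0.0482 + 0.3012 + 0.0120 + 0.7711 = 1.1325 ≈ 1.133

1.133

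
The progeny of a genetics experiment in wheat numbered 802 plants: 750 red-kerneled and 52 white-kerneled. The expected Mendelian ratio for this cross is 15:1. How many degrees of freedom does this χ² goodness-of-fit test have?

A goodness-of-fit test with 2 phenotype classes has df = 2 − 1 = 1.

1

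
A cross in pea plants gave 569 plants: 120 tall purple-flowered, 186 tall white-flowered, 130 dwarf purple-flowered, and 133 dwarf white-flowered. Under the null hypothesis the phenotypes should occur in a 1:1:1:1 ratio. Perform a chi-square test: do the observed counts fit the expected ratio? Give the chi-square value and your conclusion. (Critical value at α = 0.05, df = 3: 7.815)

18.592; not consistent

Under the 1:1:1:1 hypothesis (Σ ratio = 4, N = 569):
  tall purple-flowered: 569 × 1/4 = 142.25
  tall white-flowered: 569 × 1/4 = 142.25
  dwarf purple-flowered: 569 × 1/4 = 142.25
  dwarf white-flowered: 569 × 1/4 = 142.25
χ² = Σ (O − E)² / E
  tall purple-flowered: (120 − 142.25)² / 142.25 = 3.4802
  tall white-flowered: (186 − 142.25)² / 142.25 = 13.4556
  dwarf purple-flowered: (130 − 142.25)² / 142.25 = 1.0549
  dwarf white-flowered: (133 − 142.25)² / 142.25 = 0.6015
χ² = 3.4802 + 13.4556 + 1.0549 + 0.6015 = 18.5922 ≈ 18.592
Degrees of freedom = 4 − 1 = 3; critical value at α = 0.05 is 7.815.
Since 18.592 > 7.815, we reject the null hypothesis — the data do not fit the 1:1:1:1 ratio.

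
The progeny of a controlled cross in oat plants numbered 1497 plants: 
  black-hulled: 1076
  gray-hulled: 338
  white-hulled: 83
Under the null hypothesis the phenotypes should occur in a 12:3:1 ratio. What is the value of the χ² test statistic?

The 12:3:1 ratio has 16 parts, so with N = 1497 the expected counts are:
  black-hulled: 1497 × 12/16 = 1122.75
  gray-hulled: 1497 × 3/16 = 280.6875
  white-hulled: 1497 × 1/16 = 93.5625
χ² = Σ (O − E)² / E
  black-hulled: (1076 − 1122.75)² / 1122.75 = 1.9466
  gray-hulled: (338 − 280.6875)² / 280.6875 = 11.7024
  white-hulled: (83 − 93.5625)² / 93.5625 = 1.1924
χ² = 1.9466 + 11.7024 + 1.1924 = 14.8414 ≈ 14.841

14.841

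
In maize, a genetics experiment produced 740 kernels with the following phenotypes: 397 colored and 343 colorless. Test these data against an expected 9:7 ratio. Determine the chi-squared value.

2.035

Under the 9:7 hypothesis (Σ ratio = 16, N = 740):
  colored: 740 × 9/16 = 416.25
  colorless: 740 × 7/16 = 323.75
χ² = Σ (O − E)² / E
  colored: (397 − 416.25)² / 416.25 = 0.8902
  colorless: (343 − 323.75)² / 323.75 = 1.1446
χ² = 0.8902 + 1.1446 = 2.0348 ≈ 2.035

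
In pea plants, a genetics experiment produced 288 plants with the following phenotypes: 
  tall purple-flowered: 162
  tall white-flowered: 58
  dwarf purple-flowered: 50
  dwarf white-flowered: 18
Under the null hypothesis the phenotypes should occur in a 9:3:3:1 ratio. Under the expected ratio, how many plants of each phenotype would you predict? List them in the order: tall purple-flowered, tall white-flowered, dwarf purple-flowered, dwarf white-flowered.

Total ratio parts = 16. Expected numbers out of 288:
  tall purple-flowered: 288 × 9/16 = 162
  tall white-flowered: 288 × 3/16 = 54
  dwarf purple-flowered: 288 × 3/16 = 54
  dwarf white-flowered: 288 × 1/16 = 18

162, 54, 54, 18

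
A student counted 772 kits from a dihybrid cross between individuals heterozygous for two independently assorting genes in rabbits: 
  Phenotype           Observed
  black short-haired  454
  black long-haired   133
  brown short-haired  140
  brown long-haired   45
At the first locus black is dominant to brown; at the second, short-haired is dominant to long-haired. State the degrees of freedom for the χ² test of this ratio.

3

A dihybrid F₂ with independent assortment and complete dominance at both loci gives a 9:3:3:1 phenotypic ratio.
A goodness-of-fit test with 4 phenotype classes has df = 4 − 1 = 3.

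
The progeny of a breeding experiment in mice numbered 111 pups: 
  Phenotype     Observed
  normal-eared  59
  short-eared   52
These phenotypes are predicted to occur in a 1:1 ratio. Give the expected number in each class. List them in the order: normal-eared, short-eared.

55.5, 55.5

Total ratio parts = 2. Expected numbers out of 111:
  normal-eared: 111 × 1/2 = 55.5
  short-eared: 111 × 1/2 = 55.5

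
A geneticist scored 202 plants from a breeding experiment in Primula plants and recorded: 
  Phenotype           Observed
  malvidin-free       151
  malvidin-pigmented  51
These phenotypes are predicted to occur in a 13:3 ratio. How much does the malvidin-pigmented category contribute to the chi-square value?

4.548

Total ratio parts = 16. Expected numbers out of 202:
  malvidin-free: 202 × 13/16 = 164.125
  malvidin-pigmented: 202 × 3/16 = 37.875
Contribution of malvidin-pigmented: (51 − 37.875)² / 37.875 = 4.5483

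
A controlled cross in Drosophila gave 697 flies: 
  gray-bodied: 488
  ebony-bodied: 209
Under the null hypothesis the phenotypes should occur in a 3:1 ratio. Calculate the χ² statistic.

9.240

Expected counts for N = 697 under a 3:1 ratio (total parts = 4):
  gray-bodied: 697 × 3/4 = 522.75
  ebony-bodied: 697 × 1/4 = 174.25
χ² = Σ (O − E)² / E
  gray-bodied: (488 − 522.75)² / 522.75 = 2.3100
  ebony-bodied: (209 − 174.25)² / 174.25 = 6.9301
χ² = 2.3100 + 6.9301 = 9.2401 ≈ 9.240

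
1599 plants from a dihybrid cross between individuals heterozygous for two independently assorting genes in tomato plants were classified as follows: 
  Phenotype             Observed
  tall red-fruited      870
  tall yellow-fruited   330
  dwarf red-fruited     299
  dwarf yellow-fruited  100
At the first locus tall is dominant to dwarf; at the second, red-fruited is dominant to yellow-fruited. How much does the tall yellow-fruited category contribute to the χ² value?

A dihybrid F₂ with independent assortment and complete dominance at both loci gives a 9:3:3:1 phenotypic ratio.
The 9:3:3:1 ratio has 16 parts, so with N = 1599 the expected counts are:
  tall red-fruited: 1599 × 9/16 = 899.4375
  tall yellow-fruited: 1599 × 3/16 = 299.8125
  dwarf red-fruited: 1599 × 3/16 = 299.8125
  dwarf yellow-fruited: 1599 × 1/16 = 99.9375
Contribution of tall yellow-fruited: (330 − 299.8125)² / 299.8125 = 3.0395

3.040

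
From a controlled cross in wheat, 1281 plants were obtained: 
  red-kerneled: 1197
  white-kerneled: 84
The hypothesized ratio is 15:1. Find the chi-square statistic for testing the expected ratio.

0.207

The 15:1 ratio has 16 parts, so with N = 1281 the expected counts are:
  red-kerneled: 1281 × 15/16 = 1200.9375
  white-kerneled: 1281 × 1/16 = 80.0625
χ² = Σ (O − E)² / E
  red-kerneled: (1197 − 1200.9375)² / 1200.9375 = 0.0129
  white-kerneled: (84 − 80.0625)² / 80.0625 = 0.1936
χ² = 0.0129 + 0.1936 = 0.2065 ≈ 0.207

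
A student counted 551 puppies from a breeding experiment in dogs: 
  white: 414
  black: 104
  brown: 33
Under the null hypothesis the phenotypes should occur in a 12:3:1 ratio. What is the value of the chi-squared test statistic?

Expected counts for N = 551 under a 12:3:1 ratio (total parts = 16):
  white: 551 × 12/16 = 413.25
  black: 551 × 3/16 = 103.3125
  brown: 551 × 1/16 = 34.4375
χ² = Σ (O − E)² / E
  white: (414 − 413.25)² / 413.25 = 0.0014
  black: (104 − 103.3125)² / 103.3125 = 0.0046
  brown: (33 − 34.4375)² / 34.4375 = 0.0600
χ² = 0.0014 + 0.0046 + 0.0600 = 0.066

0.066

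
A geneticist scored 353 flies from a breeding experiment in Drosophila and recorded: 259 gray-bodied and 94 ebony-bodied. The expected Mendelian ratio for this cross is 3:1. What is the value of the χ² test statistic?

Expected counts for N = 353 under a 3:1 ratio (total parts = 4):
  gray-bodied: 353 × 3/4 = 264.75
  ebony-bodied: 353 × 1/4 = 88.25
χ² = Σ (O − E)² / E
  gray-bodied: (259 − 264.75)² / 264.75 = 0.1249
  ebony-bodied: (94 − 88.25)² / 88.25 = 0.3746
χ² = 0.1249 + 0.3746 = 0.4995 ≈ 0.500

0.500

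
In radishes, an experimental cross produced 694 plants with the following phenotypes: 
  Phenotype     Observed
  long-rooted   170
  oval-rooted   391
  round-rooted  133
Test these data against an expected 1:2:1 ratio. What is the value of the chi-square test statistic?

Under the 1:2:1 hypothesis (Σ ratio = 4, N = 694):
  long-rooted: 694 × 1/4 = 173.5
  oval-rooted: 694 × 2/4 = 347
  round-rooted: 694 × 1/4 = 173.5
χ² = Σ (O − E)² / E
  long-rooted: (170 − 173.5)² / 173.5 = 0.0706
  oval-rooted: (391 − 347)² / 347 = 5.5793
  round-rooted: (133 − 173.5)² / 173.5 = 9.4539
χ² = 0.0706 + 5.5793 + 9.4539 = 15.1038 ≈ 15.104

15.104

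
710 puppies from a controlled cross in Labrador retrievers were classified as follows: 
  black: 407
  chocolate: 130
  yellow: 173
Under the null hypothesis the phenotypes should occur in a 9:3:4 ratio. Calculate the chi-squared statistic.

0.333

The 9:3:4 ratio has 16 parts, so with N = 710 the expected counts are:
  black: 710 × 9/16 = 399.375
  chocolate: 710 × 3/16 = 133.125
  yellow: 710 × 4/16 = 177.5
χ² = Σ (O − E)² / E
  black: (407 − 399.375)² / 399.375 = 0.1456
  chocolate: (130 − 133.125)² / 133.125 = 0.0734
  yellow: (173 − 177.5)² / 177.5 = 0.1141
χ² = 0.1456 + 0.0734 + 0.1141 = 0.3331 ≈ 0.333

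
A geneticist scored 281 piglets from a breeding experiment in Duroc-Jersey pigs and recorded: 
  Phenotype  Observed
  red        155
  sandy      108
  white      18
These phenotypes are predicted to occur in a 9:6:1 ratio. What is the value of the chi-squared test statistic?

Total ratio parts = 16. Expected numbers out of 281:
  red: 281 × 9/16 = 158.0625
  sandy: 281 × 6/16 = 105.375
  white: 281 × 1/16 = 17.5625
χ² = Σ (O − E)² / E
  red: (155 − 158.0625)² / 158.0625 = 0.0593
  sandy: (108 − 105.375)² / 105.375 = 0.0654
  white: (18 − 17.5625)² / 17.5625 = 0.0109
χ² = 0.0593 + 0.0654 + 0.0109 = 0.1356 ≈ 0.136

0.136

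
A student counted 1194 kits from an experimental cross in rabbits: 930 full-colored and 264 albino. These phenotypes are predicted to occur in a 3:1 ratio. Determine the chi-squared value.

5.317

The 3:1 ratio has 4 parts, so with N = 1194 the expected counts are:
  full-colored: 1194 × 3/4 = 895.5
  albino: 1194 × 1/4 = 298.5
χ² = Σ (O − E)² / E
  full-colored: (930 − 895.5)² / 895.5 = 1.3291
  albino: (264 − 298.5)² / 298.5 = 3.9874
χ² = 1.3291 + 3.9874 = 5.3165 ≈ 5.317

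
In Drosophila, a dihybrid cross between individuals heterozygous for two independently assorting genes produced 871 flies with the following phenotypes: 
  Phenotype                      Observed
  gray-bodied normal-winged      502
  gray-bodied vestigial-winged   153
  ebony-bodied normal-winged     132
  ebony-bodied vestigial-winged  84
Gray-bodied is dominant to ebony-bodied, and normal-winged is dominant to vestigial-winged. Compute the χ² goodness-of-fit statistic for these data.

23.006

A dihybrid F₂ with independent assortment and complete dominance at both loci gives a 9:3:3:1 phenotypic ratio.
Under the 9:3:3:1 hypothesis (Σ ratio = 16, N = 871):
  gray-bodied normal-winged: 871 × 9/16 = 489.9375
  gray-bodied vestigial-winged: 871 × 3/16 = 163.3125
  ebony-bodied normal-winged: 871 × 3/16 = 163.3125
  ebony-bodied vestigial-winged: 871 × 1/16 = 54.4375
χ² = Σ (O − E)² / E
  gray-bodied normal-winged: (502 − 489.9375)² / 489.9375 = 0.2970
  gray-bodied vestigial-winged: (153 − 163.3125)² / 163.3125 = 0.6512
  ebony-bodied normal-winged: (132 − 163.3125)² / 163.3125 = 6.0037
  ebony-bodied vestigial-winged: (84 − 54.4375)² / 54.4375 = 16.0540
χ² = 0.2970 + 0.6512 + 6.0037 + 16.0540 = 23.0059 ≈ 23.006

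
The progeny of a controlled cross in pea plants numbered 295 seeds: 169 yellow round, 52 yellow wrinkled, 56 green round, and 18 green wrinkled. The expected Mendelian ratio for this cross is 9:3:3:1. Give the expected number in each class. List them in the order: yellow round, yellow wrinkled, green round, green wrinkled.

The 9:3:3:1 ratio has 16 parts, so with N = 295 the expected counts are:
  yellow round: 295 × 9/16 = 165.9375
  yellow wrinkled: 295 × 3/16 = 55.3125
  green round: 295 × 3/16 = 55.3125
  green wrinkled: 295 × 1/16 = 18.4375

165.9375, 55.3125, 55.3125, 18.4375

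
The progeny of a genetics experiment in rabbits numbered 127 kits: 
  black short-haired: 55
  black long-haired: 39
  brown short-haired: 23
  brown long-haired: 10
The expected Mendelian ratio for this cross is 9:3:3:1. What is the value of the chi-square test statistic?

The 9:3:3:1 ratio has 16 parts, so with N = 127 the expected counts are:
  black short-haired: 127 × 9/16 = 71.4375
  black long-haired: 127 × 3/16 = 23.8125
  brown short-haired: 127 × 3/16 = 23.8125
  brown long-haired: 127 × 1/16 = 7.9375
χ² = Σ (O − E)² / E
  black short-haired: (55 − 71.4375)² / 71.4375 = 3.7822
  black long-haired: (39 − 23.8125)² / 23.8125 = 9.6865
  brown short-haired: (23 − 23.8125)² / 23.8125 = 0.0277
  brown long-haired: (10 − 7.9375)² / 7.9375 = 0.5359
χ² = 3.7822 + 9.6865 + 0.0277 + 0.5359 = 14.0323 ≈ 14.032

14.032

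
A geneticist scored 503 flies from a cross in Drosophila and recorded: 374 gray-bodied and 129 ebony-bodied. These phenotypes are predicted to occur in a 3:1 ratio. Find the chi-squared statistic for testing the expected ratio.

The 3:1 ratio has 4 parts, so with N = 503 the expected counts are:
  gray-bodied: 503 × 3/4 = 377.25
  ebony-bodied: 503 × 1/4 = 125.75
χ² = Σ (O − E)² / E
  gray-bodied: (374 − 377.25)² / 377.25 = 0.0280
  ebony-bodied: (129 − 125.75)² / 125.75 = 0.0840
χ² = 0.0280 + 0.0840 = 0.112

0.112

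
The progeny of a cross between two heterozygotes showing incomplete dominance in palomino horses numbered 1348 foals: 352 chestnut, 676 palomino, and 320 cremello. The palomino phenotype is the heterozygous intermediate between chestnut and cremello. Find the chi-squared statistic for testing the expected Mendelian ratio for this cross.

1.531

With incomplete dominance, a heterozygote × heterozygote cross gives a 1:2:1 phenotypic ratio.
Total ratio parts = 4. Expected numbers out of 1348:
  chestnut: 1348 × 1/4 = 337
  palomino: 1348 × 2/4 = 674
  cremello: 1348 × 1/4 = 337
χ² = Σ (O − E)² / E
  chestnut: (352 − 337)² / 337 = 0.6677
  palomino: (676 − 674)² / 674 = 0.0059
  cremello: (320 − 337)² / 337 = 0.8576
χ² = 0.6677 + 0.0059 + 0.8576 = 1.5312 ≈ 1.531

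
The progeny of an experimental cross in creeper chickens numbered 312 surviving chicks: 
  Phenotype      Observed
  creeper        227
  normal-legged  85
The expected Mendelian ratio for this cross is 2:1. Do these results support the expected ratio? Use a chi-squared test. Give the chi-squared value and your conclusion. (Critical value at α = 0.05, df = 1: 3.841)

5.207; not consistent

Total ratio parts = 3. Expected numbers out of 312:
  creeper: 312 × 2/3 = 208
  normal-legged: 312 × 1/3 = 104
χ² = Σ (O − E)² / E
  creeper: (227 − 208)² / 208 = 1.7356
  normal-legged: (85 − 104)² / 104 = 3.4712
χ² = 1.7356 + 3.4712 = 5.2068 ≈ 5.207
Degrees of freedom = 2 − 1 = 1; critical value at α = 0.05 is 3.841.
Since 5.207 > 3.841, we reject the null hypothesis — the data do not fit the 2:1 ratio.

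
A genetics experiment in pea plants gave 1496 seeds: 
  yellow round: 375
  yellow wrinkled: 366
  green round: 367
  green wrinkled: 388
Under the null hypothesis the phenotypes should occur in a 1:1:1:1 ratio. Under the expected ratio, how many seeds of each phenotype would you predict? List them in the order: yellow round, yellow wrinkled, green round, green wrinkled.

Total ratio parts = 4. Expected numbers out of 1496:
  yellow round: 1496 × 1/4 = 374
  yellow wrinkled: 1496 × 1/4 = 374
  green round: 1496 × 1/4 = 374
  green wrinkled: 1496 × 1/4 = 374

374, 374, 374, 374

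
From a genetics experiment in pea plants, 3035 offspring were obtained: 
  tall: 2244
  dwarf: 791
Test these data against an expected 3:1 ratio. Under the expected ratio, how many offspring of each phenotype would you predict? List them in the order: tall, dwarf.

The 3:1 ratio has 4 parts, so with N = 3035 the expected counts are:
  tall: 3035 × 3/4 = 2276.25
  dwarf: 3035 × 1/4 = 758.75

2276.25, 758.75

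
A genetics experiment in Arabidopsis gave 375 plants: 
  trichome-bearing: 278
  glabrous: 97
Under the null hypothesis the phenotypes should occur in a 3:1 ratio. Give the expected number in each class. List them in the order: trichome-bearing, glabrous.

The 3:1 ratio has 4 parts, so with N = 375 the expected counts are:
  trichome-bearing: 375 × 3/4 = 281.25
  glabrous: 375 × 1/4 = 93.75

281.25, 93.75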